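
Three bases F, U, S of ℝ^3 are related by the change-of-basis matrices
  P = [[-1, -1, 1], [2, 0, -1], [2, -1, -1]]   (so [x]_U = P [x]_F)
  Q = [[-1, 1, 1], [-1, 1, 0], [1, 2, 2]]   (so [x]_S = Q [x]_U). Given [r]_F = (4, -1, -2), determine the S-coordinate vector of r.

(26, 15, 37)

First [r]_U = P [r]_F = (-5, 10, 11).
Then [r]_S = Q [r]_U = (26, 15, 37).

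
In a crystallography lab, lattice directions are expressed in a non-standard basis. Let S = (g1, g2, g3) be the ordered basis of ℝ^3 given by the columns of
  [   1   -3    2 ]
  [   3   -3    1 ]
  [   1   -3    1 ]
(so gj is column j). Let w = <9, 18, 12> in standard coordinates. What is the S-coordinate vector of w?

Write w = c_1 g1 + ... + c_3 g3 and solve for the c_i.
Gaussian elimination on [M | w] yields c = (3, -4, -3).
Check: 3g1 - 4g2 - 3g3 = <9, 18, 12>.

<3, -4, -3>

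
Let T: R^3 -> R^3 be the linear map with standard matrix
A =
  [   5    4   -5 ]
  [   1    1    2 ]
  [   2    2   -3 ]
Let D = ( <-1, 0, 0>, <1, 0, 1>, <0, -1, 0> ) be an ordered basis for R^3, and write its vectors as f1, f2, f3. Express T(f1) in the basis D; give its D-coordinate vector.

Column 1 of [T]_D is the D-coordinate vector of T(f1).
In standard coordinates T(f1) = A f1 = <-5, -1, -2>.
Converting to D: <-5, -1, -2> = 3f1 - 2f2 + f3, so the coordinate vector is <3, -2, 1>.

<3, -2, 1>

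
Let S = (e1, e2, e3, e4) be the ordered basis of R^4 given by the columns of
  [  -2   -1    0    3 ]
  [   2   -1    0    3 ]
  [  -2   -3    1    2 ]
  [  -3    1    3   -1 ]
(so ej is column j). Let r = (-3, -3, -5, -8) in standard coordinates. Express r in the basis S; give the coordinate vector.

(0, 0, -3, -1)

[r]_S is the unique c with M c = r, where M has columns e1, ..., e4.
Row-reducing the augmented matrix [M | r] gives c = (0, 0, -3, -1).
Check: 0·e1 + 0·e2 - 3e3 - e4 = (-3, -3, -5, -8).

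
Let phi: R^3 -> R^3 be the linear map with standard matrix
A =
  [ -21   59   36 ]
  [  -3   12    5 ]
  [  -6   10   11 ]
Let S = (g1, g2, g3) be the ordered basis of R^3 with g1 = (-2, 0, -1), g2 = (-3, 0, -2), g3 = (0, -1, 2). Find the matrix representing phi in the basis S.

[[-3, 0, -2], [0, 3, -3], [-1, 1, 2]]

The j-th column of [phi]_S is [phi(gj)]_S.
phi(g1) = A g1 = (6, 1, 1) = -3g1 + 0·g2 - g3, so column 1 is (-3, 0, -1).
Repeating for g2, g3 and assembling the columns gives [[-3, 0, -2], [0, 3, -3], [-1, 1, 2]].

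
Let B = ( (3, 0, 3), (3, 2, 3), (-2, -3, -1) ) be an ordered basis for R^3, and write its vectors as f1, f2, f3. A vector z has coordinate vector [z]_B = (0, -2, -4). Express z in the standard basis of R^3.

z = M [z]_B, where M has columns f1, ..., f3.
Carrying out the matrix-vector product, z = (2, 8, -2).

(2, 8, -2)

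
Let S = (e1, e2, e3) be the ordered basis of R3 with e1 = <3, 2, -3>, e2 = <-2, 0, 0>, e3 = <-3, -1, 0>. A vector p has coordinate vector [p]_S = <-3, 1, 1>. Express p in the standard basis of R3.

<-14, -7, 9>

p = M [p]_S, where M has columns e1, ..., e3.
Carrying out the matrix-vector product, p = <-14, -7, 9>.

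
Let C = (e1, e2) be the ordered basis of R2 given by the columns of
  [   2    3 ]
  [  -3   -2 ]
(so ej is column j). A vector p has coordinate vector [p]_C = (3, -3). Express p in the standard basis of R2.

p = M [p]_C, where M has columns e1, e2.
Carrying out the matrix-vector product, p = (-3, -3).

(-3, -3)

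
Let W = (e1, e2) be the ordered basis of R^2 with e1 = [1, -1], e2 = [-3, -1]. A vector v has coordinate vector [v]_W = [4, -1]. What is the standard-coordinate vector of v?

The coordinates say v = 4e1 - e2; adding the scaled basis vectors gives [7, -3].

[7, -3]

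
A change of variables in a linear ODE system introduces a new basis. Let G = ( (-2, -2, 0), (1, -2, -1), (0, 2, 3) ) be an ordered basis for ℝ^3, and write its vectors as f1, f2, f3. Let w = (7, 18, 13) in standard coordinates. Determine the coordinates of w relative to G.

[w]_G is the unique c with M c = w, where M has columns f1, ..., f3.
Solving this 3x3 system gives c = (-4, -1, 4).
Check: -4f1 - f2 + 4f3 = (7, 18, 13).

(-4, -1, 4)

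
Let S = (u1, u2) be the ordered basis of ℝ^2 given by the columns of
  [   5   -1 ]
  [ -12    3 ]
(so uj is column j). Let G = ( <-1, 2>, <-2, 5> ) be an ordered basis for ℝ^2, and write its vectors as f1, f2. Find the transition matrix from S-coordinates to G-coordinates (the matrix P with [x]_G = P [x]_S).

Let M have columns uj and N have columns fj. Then for every x, N [x]_G = x = M [x]_S, so P = N^(-1) M.
Since det N = -1, N^(-1) has integer entries; multiplying gives P = [[-1, -1], [-2, 1]].

[[-1, -1], [-2, 1]]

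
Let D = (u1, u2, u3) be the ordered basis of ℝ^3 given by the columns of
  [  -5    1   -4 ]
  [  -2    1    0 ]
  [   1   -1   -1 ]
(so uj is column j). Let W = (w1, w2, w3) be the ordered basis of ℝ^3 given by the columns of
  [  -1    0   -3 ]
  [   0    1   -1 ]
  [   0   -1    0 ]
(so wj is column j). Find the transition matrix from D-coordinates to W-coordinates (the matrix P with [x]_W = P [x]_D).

Column j of P is [uj]_W, since P maps D-coordinates to W-coordinates.
Expressing u1 in W: u1 = 2w1 - w2 + w3, so column 1 of P is [2, -1, 1].
Doing the same for each uj gives P = [[2, -1, 1], [-1, 1, 1], [1, 0, 1]].

[[2, -1, 1], [-1, 1, 1], [1, 0, 1]]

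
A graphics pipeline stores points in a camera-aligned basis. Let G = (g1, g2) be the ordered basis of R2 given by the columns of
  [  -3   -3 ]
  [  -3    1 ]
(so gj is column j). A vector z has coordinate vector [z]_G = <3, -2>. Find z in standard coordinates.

The coordinates say z = 3g1 - 2g2; adding the scaled basis vectors gives <-3, -11>.

<-3, -11>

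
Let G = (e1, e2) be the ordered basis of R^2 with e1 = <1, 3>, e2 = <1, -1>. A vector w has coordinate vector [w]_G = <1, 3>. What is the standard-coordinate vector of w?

The coordinates say w = e1 + 3e2; adding the scaled basis vectors gives <4, 0>.

<4, 0>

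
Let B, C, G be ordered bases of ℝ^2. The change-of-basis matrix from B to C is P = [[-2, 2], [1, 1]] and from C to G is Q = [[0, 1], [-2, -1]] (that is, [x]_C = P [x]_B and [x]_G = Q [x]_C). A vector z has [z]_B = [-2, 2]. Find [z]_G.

First [z]_C = P [z]_B = [8, 0].
Then [z]_G = Q [z]_C = [0, -16].

[0, -16]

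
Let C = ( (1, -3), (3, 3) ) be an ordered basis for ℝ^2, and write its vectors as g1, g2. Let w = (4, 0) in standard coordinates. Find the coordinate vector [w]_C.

We seek scalars with c_1 g1 + c_2 g2 = w; equivalently solve M c = w where the columns of M are g1, g2.
System: c_1 + 3c_2 = 4, -3c_1 + 3c_2 = 0; solving gives c_1 = 1, c_2 = 1.
Check: g1 + g2 = (4, 0).

(1, 1)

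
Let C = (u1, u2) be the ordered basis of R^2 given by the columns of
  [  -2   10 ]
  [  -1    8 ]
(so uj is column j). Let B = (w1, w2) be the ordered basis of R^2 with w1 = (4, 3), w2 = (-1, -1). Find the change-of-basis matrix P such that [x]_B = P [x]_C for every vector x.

[[-1, 2], [-2, -2]]

Let M have columns uj and N have columns wj. Then for every x, N [x]_B = x = M [x]_C, so P = N^(-1) M.
Since det N = -1, N^(-1) has integer entries; multiplying gives P = [[-1, 2], [-2, -2]].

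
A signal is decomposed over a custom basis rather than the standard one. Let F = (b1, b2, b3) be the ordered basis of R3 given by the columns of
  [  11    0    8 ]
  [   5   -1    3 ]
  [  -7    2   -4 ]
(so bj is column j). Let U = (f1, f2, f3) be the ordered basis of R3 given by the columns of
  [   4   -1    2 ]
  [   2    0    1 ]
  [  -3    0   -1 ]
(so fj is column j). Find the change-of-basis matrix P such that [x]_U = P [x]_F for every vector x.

[[2, -1, 1], [-1, -2, -2], [1, 1, 1]]

Let M have columns bj and N have columns fj. Then for every x, N [x]_U = x = M [x]_F, so P = N^(-1) M.
Since det N = 1, N^(-1) has integer entries; multiplying gives P = [[2, -1, 1], [-1, -2, -2], [1, 1, 1]].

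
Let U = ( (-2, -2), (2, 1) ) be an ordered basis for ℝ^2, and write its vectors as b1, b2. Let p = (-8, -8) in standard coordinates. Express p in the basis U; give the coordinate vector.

(4, 0)

[p]_U is the unique c with M c = p, where M has columns b1, b2.
System: -2c_1 + 2c_2 = -8, -2c_1 + c_2 = -8; solving gives c_1 = 4, c_2 = 0.
Check: 4b1 + 0·b2 = (-8, -8).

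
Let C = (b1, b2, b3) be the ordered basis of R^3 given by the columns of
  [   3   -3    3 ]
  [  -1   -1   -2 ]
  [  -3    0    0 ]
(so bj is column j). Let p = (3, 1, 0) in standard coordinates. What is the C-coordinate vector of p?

Write p = c_1 b1 + ... + c_3 b3 and solve for the c_i.
Row-reducing the augmented matrix [M | p] gives c = (0, -1, 0).
Check: 0·b1 - b2 + 0·b3 = (3, 1, 0).

(0, -1, 0)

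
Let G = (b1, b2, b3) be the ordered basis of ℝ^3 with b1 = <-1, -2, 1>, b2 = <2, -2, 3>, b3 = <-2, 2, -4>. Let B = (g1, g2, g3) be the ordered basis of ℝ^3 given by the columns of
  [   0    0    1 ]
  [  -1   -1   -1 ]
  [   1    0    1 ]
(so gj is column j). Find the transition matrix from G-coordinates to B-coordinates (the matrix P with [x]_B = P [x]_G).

[[2, 1, -2], [1, -1, 2], [-1, 2, -2]]

Let M have columns bj and N have columns gj. Then for every x, N [x]_B = x = M [x]_G, so P = N^(-1) M.
Since det N = 1, N^(-1) has integer entries; multiplying gives P = [[2, 1, -2], [1, -1, 2], [-1, 2, -2]].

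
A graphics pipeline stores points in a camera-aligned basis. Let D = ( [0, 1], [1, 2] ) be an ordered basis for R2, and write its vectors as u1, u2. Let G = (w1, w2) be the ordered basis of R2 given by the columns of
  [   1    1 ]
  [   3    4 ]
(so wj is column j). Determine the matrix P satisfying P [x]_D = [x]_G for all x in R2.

Let M have columns uj and N have columns wj. Then for every x, N [x]_G = x = M [x]_D, so P = N^(-1) M.
Since det N = 1, N^(-1) has integer entries; multiplying gives P = [[-1, 2], [1, -1]].

[[-1, 2], [1, -1]]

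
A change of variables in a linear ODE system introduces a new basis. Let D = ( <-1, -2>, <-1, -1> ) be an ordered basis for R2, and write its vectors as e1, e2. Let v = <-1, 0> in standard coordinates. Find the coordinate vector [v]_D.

We seek scalars with c_1 e1 + c_2 e2 = v; equivalently solve M c = v where the columns of M are e1, e2.
System: -c_1 - c_2 = -1, -2c_1 - c_2 = 0; solving gives c_1 = -1, c_2 = 2.
Check: -e1 + 2e2 = <-1, 0>.

<-1, 2>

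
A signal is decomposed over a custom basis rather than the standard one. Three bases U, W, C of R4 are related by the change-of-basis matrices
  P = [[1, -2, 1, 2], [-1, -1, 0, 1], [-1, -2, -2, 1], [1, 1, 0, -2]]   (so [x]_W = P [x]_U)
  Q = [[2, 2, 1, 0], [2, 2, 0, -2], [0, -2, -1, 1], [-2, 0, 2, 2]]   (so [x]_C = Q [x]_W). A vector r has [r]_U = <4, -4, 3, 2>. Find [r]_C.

Composing the changes, [r]_C = Q P [r]_U.
Q P = [[-1, -8, 0, 7], [-2, -8, 2, 10], [4, 5, 2, -5], [-2, 2, -6, -6]]; applying this to <4, -4, 3, 2> gives <42, 50, -8, -46>.

<42, 50, -8, -46>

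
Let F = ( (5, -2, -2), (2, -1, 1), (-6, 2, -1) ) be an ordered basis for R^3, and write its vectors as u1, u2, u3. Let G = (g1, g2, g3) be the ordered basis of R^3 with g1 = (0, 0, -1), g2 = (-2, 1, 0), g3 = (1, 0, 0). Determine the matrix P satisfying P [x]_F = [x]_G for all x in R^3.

Take x = uj: its F-coordinates are the j-th standard unit vector, so P e_j — column j of P — equals [uj]_G.
u1 = 2g1 - 2g2 + g3, giving column 1 = (2, -2, 1); repeating for each j gives P = [[2, -1, 1], [-2, -1, 2], [1, 0, -2]].

[[2, -1, 1], [-2, -1, 2], [1, 0, -2]]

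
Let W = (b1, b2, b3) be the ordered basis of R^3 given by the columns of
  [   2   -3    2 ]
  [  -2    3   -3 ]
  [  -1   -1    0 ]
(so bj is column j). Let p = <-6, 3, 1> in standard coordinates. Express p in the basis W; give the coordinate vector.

We seek scalars with c_1 b1 + ... + c_3 b3 = p; equivalently solve M c = p where the columns of M are b1, ..., b3.
Row-reducing the augmented matrix [M | p] gives c = (-3, 2, 3).
Check: -3b1 + 2b2 + 3b3 = <-6, 3, 1>.

<-3, 2, 3>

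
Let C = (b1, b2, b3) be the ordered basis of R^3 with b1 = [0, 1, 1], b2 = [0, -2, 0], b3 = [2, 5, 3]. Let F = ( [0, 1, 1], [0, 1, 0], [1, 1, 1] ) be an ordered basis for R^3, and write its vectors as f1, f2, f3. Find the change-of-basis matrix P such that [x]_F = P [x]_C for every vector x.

[[1, 0, 1], [0, -2, 2], [0, 0, 2]]

Take x = bj: its C-coordinates are the j-th standard unit vector, so P e_j — column j of P — equals [bj]_F.
b1 = f1 + 0·f2 + 0·f3, giving column 1 = [1, 0, 0]; repeating for each j gives P = [[1, 0, 1], [0, -2, 2], [0, 0, 2]].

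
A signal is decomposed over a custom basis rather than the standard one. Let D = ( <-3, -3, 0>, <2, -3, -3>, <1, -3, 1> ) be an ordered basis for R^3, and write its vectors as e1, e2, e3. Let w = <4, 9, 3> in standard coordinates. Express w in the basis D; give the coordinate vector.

<-2, -1, 0>

[w]_D is the unique c with M c = w, where M has columns e1, ..., e3.
Solving this 3x3 system gives c = (-2, -1, 0).
Check: -2e1 - e2 + 0·e3 = <4, 9, 3>.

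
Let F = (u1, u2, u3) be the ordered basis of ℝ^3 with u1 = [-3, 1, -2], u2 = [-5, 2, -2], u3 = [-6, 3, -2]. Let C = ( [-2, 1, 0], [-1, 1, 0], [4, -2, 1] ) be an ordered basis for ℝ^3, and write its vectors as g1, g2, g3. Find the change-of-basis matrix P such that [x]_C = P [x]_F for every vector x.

Take x = uj: its F-coordinates are the j-th standard unit vector, so P e_j — column j of P — equals [uj]_C.
u1 = -2g1 - g2 - 2g3, giving column 1 = [-2, -1, -2]; repeating for each j gives P = [[-2, -1, -1], [-1, -1, 0], [-2, -2, -2]].

[[-2, -1, -1], [-1, -1, 0], [-2, -2, -2]]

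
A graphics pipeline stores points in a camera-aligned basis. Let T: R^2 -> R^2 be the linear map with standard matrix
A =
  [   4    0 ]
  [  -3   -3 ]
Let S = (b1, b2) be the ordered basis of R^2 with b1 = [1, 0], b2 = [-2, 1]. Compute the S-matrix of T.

[[-2, -2], [-3, 3]]

The j-th column of [T]_S is [T(bj)]_S.
T(b1) = A b1 = [4, -3] = -2b1 - 3b2, so column 1 is [-2, -3].
Repeating for b2 and assembling the columns gives [[-2, -2], [-3, 3]].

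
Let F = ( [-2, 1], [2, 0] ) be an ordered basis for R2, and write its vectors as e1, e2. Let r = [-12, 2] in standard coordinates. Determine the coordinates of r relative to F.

[2, -4]

Write r = c_1 e1 + c_2 e2 and solve for the c_i.
System: -2c_1 + 2c_2 = -12, c_1 + 0c_2 = 2; solving gives c_1 = 2, c_2 = -4.
Check: 2e1 - 4e2 = [-12, 2].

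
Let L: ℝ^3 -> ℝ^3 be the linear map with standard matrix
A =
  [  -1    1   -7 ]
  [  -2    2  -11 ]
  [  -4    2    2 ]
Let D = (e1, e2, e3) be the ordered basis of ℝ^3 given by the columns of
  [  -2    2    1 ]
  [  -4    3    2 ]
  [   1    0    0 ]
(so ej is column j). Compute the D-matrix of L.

[[2, -2, 0], [-3, 0, 0], [1, -3, 1]]

Let P have columns e1, ..., e3. Then [L]_D = P^(-1) A P.
Here det P = 1, so P^(-1) is integer; computing A P first and then P^(-1)(A P) gives [[2, -2, 0], [-3, 0, 0], [1, -3, 1]].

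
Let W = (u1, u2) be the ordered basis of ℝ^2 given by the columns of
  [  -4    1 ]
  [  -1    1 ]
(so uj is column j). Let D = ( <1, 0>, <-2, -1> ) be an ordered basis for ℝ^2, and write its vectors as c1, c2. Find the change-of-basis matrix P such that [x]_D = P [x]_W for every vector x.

[[-2, -1], [1, -1]]

Let M have columns uj and N have columns cj. Then for every x, N [x]_D = x = M [x]_W, so P = N^(-1) M.
Since det N = -1, N^(-1) has integer entries; multiplying gives P = [[-2, -1], [1, -1]].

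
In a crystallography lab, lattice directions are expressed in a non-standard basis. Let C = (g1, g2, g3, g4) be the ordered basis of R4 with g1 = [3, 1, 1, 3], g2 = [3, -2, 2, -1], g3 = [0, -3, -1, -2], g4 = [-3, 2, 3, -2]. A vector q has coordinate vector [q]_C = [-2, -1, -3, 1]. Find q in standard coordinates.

By definition q = -2g1 - g2 - 3g3 + g4.
Summing componentwise gives [-12, 11, 2, -1].

[-12, 11, 2, -1]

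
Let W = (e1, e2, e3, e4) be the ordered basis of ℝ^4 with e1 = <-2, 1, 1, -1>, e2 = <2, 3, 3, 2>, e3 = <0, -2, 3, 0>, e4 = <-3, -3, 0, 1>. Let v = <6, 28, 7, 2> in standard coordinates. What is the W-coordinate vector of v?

We seek scalars with c_1 e1 + ... + c_4 e4 = v; equivalently solve M c = v where the columns of M are e1, ..., e4.
Solving this 4x4 system gives c = (4, 4, -3, -2).
Check: 4e1 + 4e2 - 3e3 - 2e4 = <6, 28, 7, 2>.

<4, 4, -3, -2>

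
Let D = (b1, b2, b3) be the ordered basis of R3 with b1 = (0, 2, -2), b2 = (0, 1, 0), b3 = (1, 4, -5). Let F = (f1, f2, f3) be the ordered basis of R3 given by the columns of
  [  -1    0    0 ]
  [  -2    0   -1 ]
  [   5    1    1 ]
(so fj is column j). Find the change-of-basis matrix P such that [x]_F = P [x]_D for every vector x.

Let M have columns bj and N have columns fj. Then for every x, N [x]_F = x = M [x]_D, so P = N^(-1) M.
Since det N = -1, N^(-1) has integer entries; multiplying gives P = [[0, 0, -1], [0, 1, 2], [-2, -1, -2]].

[[0, 0, -1], [0, 1, 2], [-2, -1, -2]]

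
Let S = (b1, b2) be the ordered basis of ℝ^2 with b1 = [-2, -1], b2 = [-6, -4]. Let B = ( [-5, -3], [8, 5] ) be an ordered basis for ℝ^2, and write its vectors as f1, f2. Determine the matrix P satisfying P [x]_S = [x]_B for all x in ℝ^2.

Take x = bj: its S-coordinates are the j-th standard unit vector, so P e_j — column j of P — equals [bj]_B.
b1 = 2f1 + f2, giving column 1 = [2, 1]; repeating for each j gives P = [[2, -2], [1, -2]].

[[2, -2], [1, -2]]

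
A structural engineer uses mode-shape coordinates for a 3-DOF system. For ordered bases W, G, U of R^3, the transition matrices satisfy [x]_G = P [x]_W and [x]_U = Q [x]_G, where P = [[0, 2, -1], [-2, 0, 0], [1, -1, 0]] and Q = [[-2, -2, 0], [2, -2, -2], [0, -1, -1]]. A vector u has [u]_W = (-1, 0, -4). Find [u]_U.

Apply P to get G-coordinates (4, 2, -1), then Q to get U-coordinates.
The result is [u]_U = (-12, 6, -1).

(-12, 6, -1)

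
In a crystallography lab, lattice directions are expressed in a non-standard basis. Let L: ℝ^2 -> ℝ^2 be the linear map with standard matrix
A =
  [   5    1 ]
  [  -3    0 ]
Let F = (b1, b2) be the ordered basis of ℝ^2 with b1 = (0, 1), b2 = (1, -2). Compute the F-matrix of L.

Let P have columns b1, b2. Then [L]_F = P^(-1) A P.
Here det P = -1, so P^(-1) is integer; computing A P first and then P^(-1)(A P) gives [[2, 3], [1, 3]].

[[2, 3], [1, 3]]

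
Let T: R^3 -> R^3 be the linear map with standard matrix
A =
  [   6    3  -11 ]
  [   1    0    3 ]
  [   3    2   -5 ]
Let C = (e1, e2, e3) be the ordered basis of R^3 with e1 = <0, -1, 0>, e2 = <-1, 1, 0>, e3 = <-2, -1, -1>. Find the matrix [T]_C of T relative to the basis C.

With P the matrix whose columns are e1, ..., e3, [T]_C = P^(-1) A P.
Column by column: T(e1) = A e1 = <-3, 0, -2>; its C-coordinates <-3, -1, 2> give column 1.
Continuing for each basis vector yields [T]_C = [[-3, 1, 0], [-1, 1, -2], [2, 1, 3]].

[[-3, 1, 0], [-1, 1, -2], [2, 1, 3]]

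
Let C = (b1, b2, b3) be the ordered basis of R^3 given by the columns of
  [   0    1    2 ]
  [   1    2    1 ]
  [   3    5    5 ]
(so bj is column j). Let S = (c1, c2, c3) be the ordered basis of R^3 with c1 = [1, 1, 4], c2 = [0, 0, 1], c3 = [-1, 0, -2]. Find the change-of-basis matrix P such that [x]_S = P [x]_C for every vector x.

[[1, 2, 1], [1, -1, -1], [1, 1, -1]]

Column j of P is [bj]_S, since P maps C-coordinates to S-coordinates.
Expressing b1 in S: b1 = c1 + c2 + c3, so column 1 of P is [1, 1, 1].
Doing the same for each bj gives P = [[1, 2, 1], [1, -1, -1], [1, 1, -1]].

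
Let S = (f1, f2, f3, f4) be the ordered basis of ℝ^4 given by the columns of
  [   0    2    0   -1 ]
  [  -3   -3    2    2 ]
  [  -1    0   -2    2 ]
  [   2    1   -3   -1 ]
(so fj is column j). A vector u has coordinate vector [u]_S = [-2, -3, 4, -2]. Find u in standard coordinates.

[-4, 19, -10, -17]

The coordinates say u = -2f1 - 3f2 + 4f3 - 2f4; adding the scaled basis vectors gives [-4, 19, -10, -17].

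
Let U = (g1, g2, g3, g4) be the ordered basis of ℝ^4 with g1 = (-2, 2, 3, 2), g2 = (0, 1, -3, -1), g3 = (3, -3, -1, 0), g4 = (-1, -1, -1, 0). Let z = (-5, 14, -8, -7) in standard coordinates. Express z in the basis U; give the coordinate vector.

Write z = c_1 g1 + ... + c_4 g4 and solve for the c_i.
Solving this 4x4 system gives c = (-2, 3, -4, -3).
Check: -2g1 + 3g2 - 4g3 - 3g4 = (-5, 14, -8, -7).

(-2, 3, -4, -3)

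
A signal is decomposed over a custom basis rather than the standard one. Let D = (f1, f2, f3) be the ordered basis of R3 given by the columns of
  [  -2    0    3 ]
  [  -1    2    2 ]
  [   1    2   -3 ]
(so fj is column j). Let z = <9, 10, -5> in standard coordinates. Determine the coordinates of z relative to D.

<0, 2, 3>

We seek scalars with c_1 f1 + ... + c_3 f3 = z; equivalently solve M c = z where the columns of M are f1, ..., f3.
Gaussian elimination on [M | z] yields c = (0, 2, 3).
Check: 0·f1 + 2f2 + 3f3 = <9, 10, -5>.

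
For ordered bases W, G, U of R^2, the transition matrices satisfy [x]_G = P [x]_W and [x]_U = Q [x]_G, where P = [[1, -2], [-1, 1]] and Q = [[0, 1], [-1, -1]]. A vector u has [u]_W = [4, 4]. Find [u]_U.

Apply P to get G-coordinates [-4, 0], then Q to get U-coordinates.
The result is [u]_U = [0, 4].

[0, 4]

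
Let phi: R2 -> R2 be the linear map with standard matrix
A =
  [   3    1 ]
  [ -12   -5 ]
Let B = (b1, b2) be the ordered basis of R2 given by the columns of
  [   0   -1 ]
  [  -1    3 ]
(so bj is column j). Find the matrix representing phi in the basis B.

The j-th column of [phi]_B is [phi(bj)]_B.
phi(b1) = A b1 = (-1, 5) = -2b1 + b2, so column 1 is (-2, 1).
Repeating for b2 and assembling the columns gives [[-2, 3], [1, 0]].

[[-2, 3], [1, 0]]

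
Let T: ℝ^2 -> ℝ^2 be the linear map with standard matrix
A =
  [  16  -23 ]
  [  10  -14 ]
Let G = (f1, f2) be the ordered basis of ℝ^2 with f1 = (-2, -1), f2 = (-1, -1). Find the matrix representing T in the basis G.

The j-th column of [T]_G is [T(fj)]_G.
T(f1) = A f1 = (-9, -6) = 3f1 + 3f2, so column 1 is (3, 3).
Repeating for f2 and assembling the columns gives [[3, -3], [3, -1]].

[[3, -3], [3, -1]]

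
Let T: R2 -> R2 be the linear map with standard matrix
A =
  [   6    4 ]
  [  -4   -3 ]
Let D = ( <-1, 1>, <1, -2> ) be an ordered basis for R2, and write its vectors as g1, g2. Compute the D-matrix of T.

The j-th column of [T]_D is [T(gj)]_D.
T(g1) = A g1 = <-2, 1> = 3g1 + g2, so column 1 is <3, 1>.
Repeating for g2 and assembling the columns gives [[3, 2], [1, 0]].

[[3, 2], [1, 0]]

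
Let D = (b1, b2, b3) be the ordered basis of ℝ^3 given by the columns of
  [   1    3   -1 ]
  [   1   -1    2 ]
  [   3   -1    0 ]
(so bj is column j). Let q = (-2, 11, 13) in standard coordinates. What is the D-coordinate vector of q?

[q]_D is the unique c with M c = q, where M has columns b1, ..., b3.
Row-reducing the augmented matrix [M | q] gives c = (4, -1, 3).
Check: 4b1 - b2 + 3b3 = (-2, 11, 13).

(4, -1, 3)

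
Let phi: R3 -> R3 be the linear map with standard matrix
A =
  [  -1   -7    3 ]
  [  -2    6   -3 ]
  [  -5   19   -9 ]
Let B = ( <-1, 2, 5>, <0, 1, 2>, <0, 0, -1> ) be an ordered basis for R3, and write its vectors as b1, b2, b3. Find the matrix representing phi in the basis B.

Let P have columns b1, ..., b3. Then [phi]_B = P^(-1) A P.
Here det P = 1, so P^(-1) is integer; computing A P first and then P^(-1)(A P) gives [[-2, 1, 3], [3, -2, -3], [-2, 0, 0]].

[[-2, 1, 3], [3, -2, -3], [-2, 0, 0]]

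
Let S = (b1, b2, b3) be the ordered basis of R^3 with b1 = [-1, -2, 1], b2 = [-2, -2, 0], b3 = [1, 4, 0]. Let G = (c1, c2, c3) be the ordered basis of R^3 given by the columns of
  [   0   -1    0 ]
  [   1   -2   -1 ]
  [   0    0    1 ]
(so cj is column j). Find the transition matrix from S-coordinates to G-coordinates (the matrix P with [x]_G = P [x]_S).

Column j of P is [bj]_G, since P maps S-coordinates to G-coordinates.
Expressing b1 in G: b1 = c1 + c2 + c3, so column 1 of P is [1, 1, 1].
Doing the same for each bj gives P = [[1, 2, 2], [1, 2, -1], [1, 0, 0]].

[[1, 2, 2], [1, 2, -1], [1, 0, 0]]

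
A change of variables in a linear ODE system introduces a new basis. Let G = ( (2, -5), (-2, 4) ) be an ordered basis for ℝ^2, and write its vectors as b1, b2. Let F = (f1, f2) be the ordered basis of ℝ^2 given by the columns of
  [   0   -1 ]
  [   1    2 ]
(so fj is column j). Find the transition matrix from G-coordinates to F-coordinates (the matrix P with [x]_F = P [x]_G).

Take x = bj: its G-coordinates are the j-th standard unit vector, so P e_j — column j of P — equals [bj]_F.
b1 = -f1 - 2f2, giving column 1 = (-1, -2); repeating for each j gives P = [[-1, 0], [-2, 2]].

[[-1, 0], [-2, 2]]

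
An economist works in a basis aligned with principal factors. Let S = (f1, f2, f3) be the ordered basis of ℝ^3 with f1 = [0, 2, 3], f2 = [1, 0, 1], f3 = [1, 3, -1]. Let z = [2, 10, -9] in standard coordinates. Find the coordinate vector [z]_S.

[-1, -2, 4]

We seek scalars with c_1 f1 + ... + c_3 f3 = z; equivalently solve M c = z where the columns of M are f1, ..., f3.
Solving this 3x3 system gives c = (-1, -2, 4).
Check: -f1 - 2f2 + 4f3 = [2, 10, -9].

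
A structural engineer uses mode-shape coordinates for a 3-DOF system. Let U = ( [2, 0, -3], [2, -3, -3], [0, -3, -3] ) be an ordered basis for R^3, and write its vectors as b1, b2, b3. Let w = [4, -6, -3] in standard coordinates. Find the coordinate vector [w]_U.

[w]_U is the unique c with M c = w, where M has columns b1, ..., b3.
Solving this 3x3 system gives c = (-1, 3, -1).
Check: -b1 + 3b2 - b3 = [4, -6, -3].

[-1, 3, -1]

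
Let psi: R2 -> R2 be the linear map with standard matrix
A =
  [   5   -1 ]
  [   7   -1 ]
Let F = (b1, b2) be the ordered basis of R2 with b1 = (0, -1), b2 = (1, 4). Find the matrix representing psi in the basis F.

Let P have columns b1, b2. Then [psi]_F = P^(-1) A P.
Here det P = 1, so P^(-1) is integer; computing A P first and then P^(-1)(A P) gives [[3, 1], [1, 1]].

[[3, 1], [1, 1]]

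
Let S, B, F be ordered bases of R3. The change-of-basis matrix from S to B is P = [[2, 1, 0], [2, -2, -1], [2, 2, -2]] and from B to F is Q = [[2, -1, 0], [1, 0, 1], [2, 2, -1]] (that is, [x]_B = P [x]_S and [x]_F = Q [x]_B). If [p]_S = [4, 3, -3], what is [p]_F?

Apply P to get B-coordinates [11, 5, 20], then Q to get F-coordinates.
The result is [p]_F = [17, 31, 12].

[17, 31, 12]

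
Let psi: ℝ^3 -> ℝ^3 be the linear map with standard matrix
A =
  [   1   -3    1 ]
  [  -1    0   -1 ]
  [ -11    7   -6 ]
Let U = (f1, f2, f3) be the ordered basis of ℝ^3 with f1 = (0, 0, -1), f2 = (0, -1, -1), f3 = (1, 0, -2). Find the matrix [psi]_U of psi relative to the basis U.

The j-th column of [psi]_U is [psi(fj)]_U.
psi(f1) = A f1 = (-1, 1, 6) = -3f1 - f2 - f3, so column 1 is (-3, -1, -1).
Repeating for f2, f3 and assembling the columns gives [[-3, -2, 2], [-1, -1, -1], [-1, 2, -1]].

[[-3, -2, 2], [-1, -1, -1], [-1, 2, -1]]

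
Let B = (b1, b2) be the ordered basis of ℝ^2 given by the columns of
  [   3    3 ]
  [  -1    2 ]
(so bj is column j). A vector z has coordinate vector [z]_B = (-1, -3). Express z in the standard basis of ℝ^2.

z = M [z]_B, where M has columns b1, b2.
Carrying out the matrix-vector product, z = (-12, -5).

(-12, -5)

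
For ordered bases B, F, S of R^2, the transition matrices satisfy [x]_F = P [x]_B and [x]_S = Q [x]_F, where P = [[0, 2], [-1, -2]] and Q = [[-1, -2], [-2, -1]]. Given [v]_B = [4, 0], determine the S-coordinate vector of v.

Composing the changes, [v]_S = Q P [v]_B.
Q P = [[2, 2], [1, -2]]; applying this to [4, 0] gives [8, 4].

[8, 4]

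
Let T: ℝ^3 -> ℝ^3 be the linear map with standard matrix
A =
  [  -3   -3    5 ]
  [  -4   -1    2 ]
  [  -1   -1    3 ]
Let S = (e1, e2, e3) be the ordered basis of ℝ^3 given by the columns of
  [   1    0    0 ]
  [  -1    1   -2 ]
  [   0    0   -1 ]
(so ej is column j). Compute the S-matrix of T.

Let P have columns e1, ..., e3. Then [T]_S = P^(-1) A P.
Here det P = -1, so P^(-1) is integer; computing A P first and then P^(-1)(A P) gives [[0, -3, 1], [-3, -2, 3], [0, 1, 1]].

[[0, -3, 1], [-3, -2, 3], [0, 1, 1]]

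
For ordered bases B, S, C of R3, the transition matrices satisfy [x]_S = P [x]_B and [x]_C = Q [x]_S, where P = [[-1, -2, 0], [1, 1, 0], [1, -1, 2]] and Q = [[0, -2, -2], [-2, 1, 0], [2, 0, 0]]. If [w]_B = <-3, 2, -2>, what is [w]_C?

First [w]_S = P [w]_B = <-1, -1, -9>.
Then [w]_C = Q [w]_S = <20, 1, -2>.

<20, 1, -2>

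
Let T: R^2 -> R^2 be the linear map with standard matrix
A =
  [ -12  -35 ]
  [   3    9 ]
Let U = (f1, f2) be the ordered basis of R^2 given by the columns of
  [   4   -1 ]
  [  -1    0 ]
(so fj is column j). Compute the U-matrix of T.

With P the matrix whose columns are f1, f2, [T]_U = P^(-1) A P.
Column by column: T(f1) = A f1 = (-13, 3); its U-coordinates (-3, 1) give column 1.
Continuing for each basis vector yields [T]_U = [[-3, 3], [1, 0]].

[[-3, 3], [1, 0]]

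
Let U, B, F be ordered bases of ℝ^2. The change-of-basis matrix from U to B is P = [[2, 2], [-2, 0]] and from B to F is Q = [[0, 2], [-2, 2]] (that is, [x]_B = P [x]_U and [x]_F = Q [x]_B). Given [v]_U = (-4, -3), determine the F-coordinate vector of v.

(16, 44)

Composing the changes, [v]_F = Q P [v]_U.
Q P = [[-4, 0], [-8, -4]]; applying this to (-4, -3) gives (16, 44).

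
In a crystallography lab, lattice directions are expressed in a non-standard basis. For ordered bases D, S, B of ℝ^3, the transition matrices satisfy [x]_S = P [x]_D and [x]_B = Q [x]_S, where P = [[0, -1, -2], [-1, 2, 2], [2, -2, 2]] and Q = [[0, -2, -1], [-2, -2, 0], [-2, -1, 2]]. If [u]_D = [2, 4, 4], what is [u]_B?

[-32, -4, 18]

First [u]_S = P [u]_D = [-12, 14, 4].
Then [u]_B = Q [u]_S = [-32, -4, 18].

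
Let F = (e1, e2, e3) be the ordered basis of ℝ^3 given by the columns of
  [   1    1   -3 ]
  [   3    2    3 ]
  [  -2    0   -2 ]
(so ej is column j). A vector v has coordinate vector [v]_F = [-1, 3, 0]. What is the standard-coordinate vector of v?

[2, 3, 2]

v = M [v]_F, where M has columns e1, ..., e3.
Carrying out the matrix-vector product, v = [2, 3, 2].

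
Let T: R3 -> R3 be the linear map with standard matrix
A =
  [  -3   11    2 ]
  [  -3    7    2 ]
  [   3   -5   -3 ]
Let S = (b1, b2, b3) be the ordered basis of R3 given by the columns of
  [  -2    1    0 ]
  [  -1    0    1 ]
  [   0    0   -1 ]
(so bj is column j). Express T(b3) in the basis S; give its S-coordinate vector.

Column 3 of [T]_S is the S-coordinate vector of T(b3).
In standard coordinates T(b3) = A b3 = [9, 5, -2].
Converting to S: [9, 5, -2] = -3b1 + 3b2 + 2b3, so the coordinate vector is [-3, 3, 2].

[-3, 3, 2]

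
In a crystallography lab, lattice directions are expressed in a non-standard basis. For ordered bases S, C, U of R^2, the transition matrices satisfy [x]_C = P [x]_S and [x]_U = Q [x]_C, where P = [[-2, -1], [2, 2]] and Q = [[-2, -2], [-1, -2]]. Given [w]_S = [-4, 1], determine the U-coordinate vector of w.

[-2, 5]

Apply P to get C-coordinates [7, -6], then Q to get U-coordinates.
The result is [w]_U = [-2, 5].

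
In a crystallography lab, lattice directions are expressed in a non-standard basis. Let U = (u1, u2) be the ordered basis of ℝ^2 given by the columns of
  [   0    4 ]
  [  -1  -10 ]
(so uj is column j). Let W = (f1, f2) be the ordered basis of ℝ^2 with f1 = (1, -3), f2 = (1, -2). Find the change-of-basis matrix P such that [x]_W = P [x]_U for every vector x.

Column j of P is [uj]_W, since P maps U-coordinates to W-coordinates.
Expressing u1 in W: u1 = f1 - f2, so column 1 of P is (1, -1).
Doing the same for each uj gives P = [[1, 2], [-1, 2]].

[[1, 2], [-1, 2]]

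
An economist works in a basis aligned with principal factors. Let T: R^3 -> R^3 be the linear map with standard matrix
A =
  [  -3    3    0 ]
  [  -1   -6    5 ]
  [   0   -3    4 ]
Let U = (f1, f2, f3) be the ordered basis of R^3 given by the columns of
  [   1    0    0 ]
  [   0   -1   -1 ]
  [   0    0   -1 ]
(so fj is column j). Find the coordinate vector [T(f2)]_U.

[-3, -3, -3]

Column 2 of [T]_U is the U-coordinate vector of T(f2).
In standard coordinates T(f2) = A f2 = [-3, 6, 3].
Converting to U: [-3, 6, 3] = -3f1 - 3f2 - 3f3, so the coordinate vector is [-3, -3, -3].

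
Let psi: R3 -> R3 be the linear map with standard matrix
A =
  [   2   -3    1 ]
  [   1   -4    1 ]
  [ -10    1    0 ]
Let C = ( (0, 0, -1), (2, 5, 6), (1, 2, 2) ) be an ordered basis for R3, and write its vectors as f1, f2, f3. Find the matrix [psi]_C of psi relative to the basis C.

[[0, 1, 2], [1, -2, -1], [-3, -1, 0]]

Let P have columns f1, ..., f3. Then [psi]_C = P^(-1) A P.
Here det P = 1, so P^(-1) is integer; computing A P first and then P^(-1)(A P) gives [[0, 1, 2], [1, -2, -1], [-3, -1, 0]].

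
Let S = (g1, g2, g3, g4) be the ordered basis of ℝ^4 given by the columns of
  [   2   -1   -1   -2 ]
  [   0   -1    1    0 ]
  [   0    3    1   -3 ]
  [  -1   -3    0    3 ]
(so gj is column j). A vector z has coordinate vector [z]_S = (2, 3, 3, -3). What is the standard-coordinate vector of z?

By definition z = 2g1 + 3g2 + 3g3 - 3g4.
Summing componentwise gives (4, 0, 21, -20).

(4, 0, 21, -20)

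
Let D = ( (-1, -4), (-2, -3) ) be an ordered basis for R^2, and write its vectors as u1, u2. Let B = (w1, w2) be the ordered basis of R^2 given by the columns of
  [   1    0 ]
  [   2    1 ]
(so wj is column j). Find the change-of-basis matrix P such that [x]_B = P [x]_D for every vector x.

Take x = uj: its D-coordinates are the j-th standard unit vector, so P e_j — column j of P — equals [uj]_B.
u1 = -w1 - 2w2, giving column 1 = (-1, -2); repeating for each j gives P = [[-1, -2], [-2, 1]].

[[-1, -2], [-2, 1]]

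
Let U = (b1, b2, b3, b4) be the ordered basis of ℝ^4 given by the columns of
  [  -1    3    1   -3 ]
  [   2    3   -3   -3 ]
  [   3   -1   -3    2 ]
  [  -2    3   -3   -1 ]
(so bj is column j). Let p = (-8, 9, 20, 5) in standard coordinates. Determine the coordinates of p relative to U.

(3, 3, -2, 4)

Write p = c_1 b1 + ... + c_4 b4 and solve for the c_i.
Gaussian elimination on [M | p] yields c = (3, 3, -2, 4).
Check: 3b1 + 3b2 - 2b3 + 4b4 = (-8, 9, 20, 5).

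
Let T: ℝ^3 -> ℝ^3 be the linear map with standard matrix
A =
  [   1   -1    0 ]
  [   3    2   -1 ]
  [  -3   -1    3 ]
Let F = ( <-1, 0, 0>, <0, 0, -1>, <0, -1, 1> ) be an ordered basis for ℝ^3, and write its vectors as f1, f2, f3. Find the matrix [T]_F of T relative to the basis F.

[[1, 0, -1], [0, 2, -1], [3, -1, 3]]

The j-th column of [T]_F is [T(fj)]_F.
T(f1) = A f1 = <-1, -3, 3> = f1 + 0·f2 + 3f3, so column 1 is <1, 0, 3>.
Repeating for f2, f3 and assembling the columns gives [[1, 0, -1], [0, 2, -1], [3, -1, 3]].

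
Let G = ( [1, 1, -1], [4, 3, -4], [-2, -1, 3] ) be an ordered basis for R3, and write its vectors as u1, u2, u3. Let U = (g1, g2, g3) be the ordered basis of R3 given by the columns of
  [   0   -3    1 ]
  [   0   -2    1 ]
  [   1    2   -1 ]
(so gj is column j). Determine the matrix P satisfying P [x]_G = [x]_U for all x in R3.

Take x = uj: its G-coordinates are the j-th standard unit vector, so P e_j — column j of P — equals [uj]_U.
u1 = 0·g1 + 0·g2 + g3, giving column 1 = [0, 0, 1]; repeating for each j gives P = [[0, -1, 2], [0, -1, 1], [1, 1, 1]].

[[0, -1, 2], [0, -1, 1], [1, 1, 1]]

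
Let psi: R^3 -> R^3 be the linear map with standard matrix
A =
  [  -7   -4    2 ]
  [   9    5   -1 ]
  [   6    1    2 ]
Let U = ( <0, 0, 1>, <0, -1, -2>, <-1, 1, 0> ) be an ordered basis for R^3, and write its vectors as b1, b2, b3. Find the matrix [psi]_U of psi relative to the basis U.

[[0, 1, -3], [-1, 3, 1], [-2, 0, -3]]

The j-th column of [psi]_U is [psi(bj)]_U.
psi(b1) = A b1 = <2, -1, 2> = 0·b1 - b2 - 2b3, so column 1 is <0, -1, -2>.
Repeating for b2, b3 and assembling the columns gives [[0, 1, -3], [-1, 3, 1], [-2, 0, -3]].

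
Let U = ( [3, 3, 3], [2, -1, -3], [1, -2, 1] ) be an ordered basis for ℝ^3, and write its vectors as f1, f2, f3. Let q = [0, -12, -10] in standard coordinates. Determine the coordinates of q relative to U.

[-2, 2, 2]

We seek scalars with c_1 f1 + ... + c_3 f3 = q; equivalently solve M c = q where the columns of M are f1, ..., f3.
Row-reducing the augmented matrix [M | q] gives c = (-2, 2, 2).
Check: -2f1 + 2f2 + 2f3 = [0, -12, -10].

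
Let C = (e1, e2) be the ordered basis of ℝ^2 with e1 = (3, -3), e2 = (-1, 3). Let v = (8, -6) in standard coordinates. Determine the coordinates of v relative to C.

(3, 1)

Write v = c_1 e1 + c_2 e2 and solve for the c_i.
System: 3c_1 - c_2 = 8, -3c_1 + 3c_2 = -6; solving gives c_1 = 3, c_2 = 1.
Check: 3e1 + e2 = (8, -6).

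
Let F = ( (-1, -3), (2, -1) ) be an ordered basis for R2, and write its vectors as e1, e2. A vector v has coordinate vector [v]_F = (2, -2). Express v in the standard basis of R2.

(-6, -4)

v = M [v]_F, where M has columns e1, e2.
Carrying out the matrix-vector product, v = (-6, -4).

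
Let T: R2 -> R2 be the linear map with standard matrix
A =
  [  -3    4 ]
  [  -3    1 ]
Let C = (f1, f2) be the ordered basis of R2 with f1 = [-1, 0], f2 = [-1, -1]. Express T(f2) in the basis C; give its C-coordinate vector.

[3, -2]

Column 2 of [T]_C is the C-coordinate vector of T(f2).
In standard coordinates T(f2) = A f2 = [-1, 2].
Converting to C: [-1, 2] = 3f1 - 2f2, so the coordinate vector is [3, -2].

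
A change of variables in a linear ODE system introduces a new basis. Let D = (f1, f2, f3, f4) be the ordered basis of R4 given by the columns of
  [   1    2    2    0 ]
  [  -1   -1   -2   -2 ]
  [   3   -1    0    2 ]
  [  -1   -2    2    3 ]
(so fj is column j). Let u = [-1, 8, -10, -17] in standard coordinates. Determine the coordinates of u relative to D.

Write u = c_1 f1 + ... + c_4 f4 and solve for the c_i.
Row-reducing the augmented matrix [M | u] gives c = (-1, 3, -3, -2).
Check: -f1 + 3f2 - 3f3 - 2f4 = [-1, 8, -10, -17].

[-1, 3, -3, -2]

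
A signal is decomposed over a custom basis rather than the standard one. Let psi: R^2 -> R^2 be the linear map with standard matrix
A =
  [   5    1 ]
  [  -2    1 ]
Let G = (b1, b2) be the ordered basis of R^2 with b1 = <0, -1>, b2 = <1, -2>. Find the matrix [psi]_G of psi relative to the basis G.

[[3, -2], [-1, 3]]

With P the matrix whose columns are b1, b2, [psi]_G = P^(-1) A P.
Column by column: psi(b1) = A b1 = <-1, -1>; its G-coordinates <3, -1> give column 1.
Continuing for each basis vector yields [psi]_G = [[3, -2], [-1, 3]].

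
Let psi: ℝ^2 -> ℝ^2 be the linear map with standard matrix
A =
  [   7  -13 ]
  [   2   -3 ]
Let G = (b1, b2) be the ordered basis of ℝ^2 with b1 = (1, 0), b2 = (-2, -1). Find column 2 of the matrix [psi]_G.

Column 2 of [psi]_G is the G-coordinate vector of psi(b2).
In standard coordinates psi(b2) = A b2 = (-1, -1).
Converting to G: (-1, -1) = b1 + b2, so the coordinate vector is (1, 1).

(1, 1)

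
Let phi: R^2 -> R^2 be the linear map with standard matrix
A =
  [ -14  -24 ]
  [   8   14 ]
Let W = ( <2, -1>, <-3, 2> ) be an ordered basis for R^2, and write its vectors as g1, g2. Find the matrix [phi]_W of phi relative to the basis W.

[[-2, 0], [0, 2]]

Let P have columns g1, g2. Then [phi]_W = P^(-1) A P.
Here det P = 1, so P^(-1) is integer; computing A P first and then P^(-1)(A P) gives [[-2, 0], [0, 2]].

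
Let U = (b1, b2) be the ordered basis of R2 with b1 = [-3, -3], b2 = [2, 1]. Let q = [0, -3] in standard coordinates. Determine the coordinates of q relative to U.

[2, 3]

[q]_U is the unique c with M c = q, where M has columns b1, b2.
System: -3c_1 + 2c_2 = 0, -3c_1 + c_2 = -3; solving gives c_1 = 2, c_2 = 3.
Check: 2b1 + 3b2 = [0, -3].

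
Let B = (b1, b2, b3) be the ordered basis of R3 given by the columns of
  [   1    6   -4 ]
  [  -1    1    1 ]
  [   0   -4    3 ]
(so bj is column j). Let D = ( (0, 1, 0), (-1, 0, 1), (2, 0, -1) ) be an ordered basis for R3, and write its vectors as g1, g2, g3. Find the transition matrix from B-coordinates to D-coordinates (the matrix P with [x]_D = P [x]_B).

Let M have columns bj and N have columns gj. Then for every x, N [x]_D = x = M [x]_B, so P = N^(-1) M.
Since det N = 1, N^(-1) has integer entries; multiplying gives P = [[-1, 1, 1], [1, -2, 2], [1, 2, -1]].

[[-1, 1, 1], [1, -2, 2], [1, 2, -1]]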